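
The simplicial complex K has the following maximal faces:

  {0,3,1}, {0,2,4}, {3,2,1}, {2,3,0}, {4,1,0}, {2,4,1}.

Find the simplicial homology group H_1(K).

Order the vertices as 0 < 1 < 2 < 3 < 4. Listing each simplex with vertices in this order, K has dimension 2 with simplices:

  0-simplices (5): [0], [1], [2], [3], [4]
  1-simplices (9): [0,1], [0,2], [0,3], [0,4], [1,2], [1,3], [1,4], [2,3], [2,4]
  2-simplices (6): [0,1,3], [0,1,4], [0,2,3], [0,2,4], [1,2,3], [1,2,4]

Hence C_0 ≅ Z^5, C_1 ≅ Z^9, C_2 ≅ Z^6.

∂_1: C_1 → C_0 maps an edge to its endpoints' difference, ∂[p,q] = q − p. For instance
  ∂[0,1] = [1] − [0].
The 5×9 boundary matrix has rank 4 and Smith normal form diag(1,1,1,1).

The boundary map ∂_2: C_2 → C_1 sends each 2-simplex [p,q,r] to [q,r] − [p,r] + [p,q]. For instance
  ∂[0,1,3] = [1,3] − [0,3] + [0,1],
  ∂[1,2,4] = [2,4] − [1,4] + [1,2].
The resulting 9×6 matrix has rank 5, and its Smith normal form has invariant factors (1,1,1,1,1).

Reading off H_k = ker ∂_k / im ∂_{k+1}:

  H_1: rank ker ∂_1 − rank ∂_2 = (9 − 4) − 5 = 0, and the invariant factors of ∂_2 are all 1, so H_1 = 0.

H_1 ≅ 0.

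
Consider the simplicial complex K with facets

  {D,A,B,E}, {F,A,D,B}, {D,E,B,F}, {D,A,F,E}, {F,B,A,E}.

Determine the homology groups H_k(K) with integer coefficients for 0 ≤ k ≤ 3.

H_0 = Z,  H_1 = 0,  H_2 = 0,  H_3 = Z.

We work with the vertex ordering A < B < D < E < F. The simplices of K, each written with vertices in increasing order, are:

  0-simplices (5): A, B, D, E, F
  1-simplices (10): AB, AD, AE, AF, BD, BE, BF, DE, DF, EF
  2-simplices (10): ABD, ABE, ABF, ADE, ADF, AEF, BDE, BDF, BEF, DEF
  3-simplices (5): ABDE, ABDF, ABEF, ADEF, BDEF

giving chain groups C_0 ≅ Z^5, C_1 ≅ Z^10, C_2 ≅ Z^10, C_3 ≅ Z^5.

∂_1: C_1 → C_0 sends each edge [p,q] (with p < q) to q − p.
This gives a 5×10 integer matrix of rank 4; reducing to Smith normal form yields diagonal entries (1,1,1,1).

The boundary map ∂_2: C_2 → C_1 maps a triangle to the signed sum of its edges. For instance
  ∂DEF = EF − DF + DE,
  ∂BEF = EF − BF + BE.
As a 10×10 matrix over Z this has rank 6, with invariant factors (1,1,1,1,1,1).

Boundary ∂_3: C_3 → C_2 sends each 3-simplex σ to the alternating sum Σ_i (−1)^i (σ with its i-th vertex removed). For instance
  ∂ABEF = BEF − AEF + ABF − ABE,
  ∂ADEF = DEF − AEF + ADF − ADE.
The resulting 10×5 matrix has rank 4, and its Smith normal form has invariant factors (1,1,1,1).

From H_k ≅ ker(∂_k) / im(∂_{k+1}) we obtain:

  H_0: rank C_0 − rank ∂_1 = 5 − 4 = 1, and the invariant factors of ∂_1 are all 1, so H_0 = Z.
  H_1: rank ker ∂_1 − rank ∂_2 = (10 − 4) − 6 = 0, and the invariant factors of ∂_2 are all 1, so H_1 = 0.
  H_2: rank ker ∂_2 − rank ∂_3 = (10 − 6) − 4 = 0, and the invariant factors of ∂_3 are all 1, so H_2 = 0.
  H_3: rank ker ∂_3 − rank ∂_4 = (5 − 4) − 0 = 1, and there is no ∂_4, so H_3 = Z.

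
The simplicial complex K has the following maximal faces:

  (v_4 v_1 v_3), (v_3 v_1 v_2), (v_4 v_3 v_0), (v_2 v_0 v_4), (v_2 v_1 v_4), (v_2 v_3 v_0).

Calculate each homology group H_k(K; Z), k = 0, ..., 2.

K has 5 vertices, 9 edges, 6 triangles.
rank ∂_0 = 0, rank ∂_1 = 4 ⇒ b_0 = 5 − 0 − 4 = 1; all invariant factors of ∂_1 are 1 so no torsion. So H_0 = Z.
rank ∂_1 = 4, rank ∂_2 = 5 ⇒ b_1 = 9 − 4 − 5 = 0; all invariant factors of ∂_2 are 1 so no torsion. So H_1 = 0.
rank ∂_2 = 5, rank ∂_3 = 0 ⇒ b_2 = 6 − 5 − 0 = 1. So H_2 = Z.

H_0 ≅ Z,  H_1 = 0,  H_2 ≅ Z.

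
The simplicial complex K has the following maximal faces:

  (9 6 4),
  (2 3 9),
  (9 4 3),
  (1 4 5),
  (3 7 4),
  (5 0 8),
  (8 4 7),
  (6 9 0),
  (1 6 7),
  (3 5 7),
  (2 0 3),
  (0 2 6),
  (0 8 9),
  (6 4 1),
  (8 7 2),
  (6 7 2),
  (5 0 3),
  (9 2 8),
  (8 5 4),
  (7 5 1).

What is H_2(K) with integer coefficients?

H_2 ≅ 0.

Take the total order 0 < 1 < 2 < 3 < 4 < 5 < 6 < 7 < 8 < 9 on the vertex set. Then K (dimension 2) consists of the simplices:

  0-simplices (10): [0], [1], [2], [3], [4], [5], [6], [7], [8], [9]
  1-simplices (30): (30 of them)
  2-simplices (20): (20 of them)

giving chain groups C_0 ≅ Z^10, C_1 ≅ Z^30, C_2 ≅ Z^20.

The boundary map ∂_1: C_1 → C_0 sends each edge [p,q] (with p < q) to q − p. For instance
  ∂[2,6] = [6] − [2].
As a 10×30 matrix over Z this has rank 9, with invariant factors (1,1,1,1,1,1,1,1,1).

Boundary ∂_2: C_2 → C_1 acts by ∂[p,q,r] = [q,r] − [p,r] + [p,q]. For instance
  ∂[0,5,8] = [5,8] − [0,8] + [0,5],
  ∂[2,8,9] = [8,9] − [2,9] + [2,8].
This gives a 30×20 integer matrix of rank 20; reducing to Smith normal form yields diagonal entries (1,1,1,1,1,1,1,1,1,1,1,1,1,1,1,1,1,1,1,2).

Reading off H_k = ker ∂_k / im ∂_{k+1}:

  H_2: rank ker ∂_2 − rank ∂_3 = (20 − 20) − 0 = 0, and there is no ∂_3, so H_2 = 0.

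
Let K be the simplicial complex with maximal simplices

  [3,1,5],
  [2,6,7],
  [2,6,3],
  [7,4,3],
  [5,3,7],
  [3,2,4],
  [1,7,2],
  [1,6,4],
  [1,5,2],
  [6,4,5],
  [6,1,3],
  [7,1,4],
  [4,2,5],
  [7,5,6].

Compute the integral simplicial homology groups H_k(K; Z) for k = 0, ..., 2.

Order the vertices as 1 < 2 < 3 < 4 < 5 < 6 < 7. Listing each simplex with vertices in this order, K has dimension 2 with simplices:

  0-simplices (7): [1], [2], [3], [4], [5], [6], [7]
  1-simplices (21): [1,2], [1,3], [1,4], [1,5], [1,6], [1,7], [2,3], [2,4], [2,5], [2,6], [2,7], [3,4], [3,5], [3,6], [3,7], [4,5], [4,6], [4,7], [5,6], [5,7], [6,7]
  2-simplices (14): [1,2,5], [1,2,7], [1,3,5], [1,3,6], [1,4,6], [1,4,7], [2,3,4], [2,3,6], [2,4,5], [2,6,7], [3,4,7], [3,5,7], [4,5,6], [5,6,7]

giving chain groups C_0 ≅ Z^7, C_1 ≅ Z^21, C_2 ≅ Z^14.

∂_1: C_1 → C_0 is given by ∂[p,q] = [q] − [p]. For instance
  ∂[3,4] = [4] − [3].
The 7×21 boundary matrix has rank 6 and Smith normal form diag(1,1,1,1,1,1).

∂_2: C_2 → C_1 acts by ∂[p,q,r] = [q,r] − [p,r] + [p,q]. For instance
  ∂[1,2,5] = [2,5] − [1,5] + [1,2],
  ∂[1,3,5] = [3,5] − [1,5] + [1,3].
This gives a 21×14 integer matrix of rank 13; reducing to Smith normal form yields diagonal entries (1,1,1,1,1,1,1,1,1,1,1,1,1).

Reading off H_k = ker ∂_k / im ∂_{k+1}:

  H_0: rank C_0 − rank ∂_1 = 7 − 6 = 1, and the invariant factors of ∂_1 are all 1, so H_0 = Z.
  H_1: rank ker ∂_1 − rank ∂_2 = (21 − 6) − 13 = 2, and the invariant factors of ∂_2 are all 1, so H_1 = Z^2.
  H_2: rank ker ∂_2 − rank ∂_3 = (14 − 13) − 0 = 1, and there is no ∂_3, so H_2 = Z.

As a check, the Euler characteristic is 7 − 21 + 14 = 0, which agrees with 1 − 2 + 1 = 0.

H_0 = Z,  H_1 = Z^2,  H_2 = Z.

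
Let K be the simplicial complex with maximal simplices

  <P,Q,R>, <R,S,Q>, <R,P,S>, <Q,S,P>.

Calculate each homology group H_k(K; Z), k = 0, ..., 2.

H_0 ≅ Z,  H_1 = 0,  H_2 ≅ Z.

Fix the vertex order P < Q < R < S and write every simplex with vertices in increasing order. Then dim K = 2 and the simplices of K are:

  0-simplices (4): P, Q, R, S
  1-simplices (6): PQ, PR, PS, QR, QS, RS
  2-simplices (4): PQR, PQS, PRS, QRS

giving chain groups C_0 ≅ Z^4, C_1 ≅ Z^6, C_2 ≅ Z^4.

Boundary ∂_1: C_1 → C_0 maps an edge to its endpoints' difference, ∂[p,q] = q − p.
The resulting 4×6 matrix has rank 3, and its Smith normal form has invariant factors (1,1,1).

The boundary map ∂_2: C_2 → C_1 acts by ∂[p,q,r] = [q,r] − [p,r] + [p,q]. For instance
  ∂PQR = QR − PR + PQ,
  ∂PQS = QS − PS + PQ.
The resulting 6×4 matrix has rank 3, and its Smith normal form has invariant factors (1,1,1).

Now H_k = ker ∂_k / im ∂_{k+1}, so:

  H_0: rank C_0 − rank ∂_1 = 4 − 3 = 1, and the invariant factors of ∂_1 are all 1, so H_0 ≅ Z.
  H_1: rank ker ∂_1 − rank ∂_2 = (6 − 3) − 3 = 0, and the invariant factors of ∂_2 are all 1, so H_1 ≅ 0.
  H_2: rank ker ∂_2 − rank ∂_3 = (4 − 3) − 0 = 1, and there is no ∂_3, so H_2 ≅ Z.

(K is a triangulation of the 2-sphere S^2.)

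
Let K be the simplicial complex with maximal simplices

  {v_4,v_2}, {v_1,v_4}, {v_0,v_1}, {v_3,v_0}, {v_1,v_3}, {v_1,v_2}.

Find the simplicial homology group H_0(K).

Take the total order v_0 < v_1 < v_2 < v_3 < v_4 on the vertex set. Then K (dimension 1) consists of the simplices:

  0-simplices (5): [v_0], [v_1], [v_2], [v_3], [v_4]
  1-simplices (6): [v_0,v_1], [v_0,v_3], [v_1,v_2], [v_1,v_3], [v_1,v_4], [v_2,v_4]

so the chain groups are C_0 ≅ Z^5, C_1 ≅ Z^6.

Boundary ∂_1: C_1 → C_0 maps an edge to its endpoints' difference, ∂[p,q] = q − p. For instance
  ∂[v_1,v_4] = [v_4] − [v_1].
The resulting 5×6 matrix has rank 4, and its Smith normal form has invariant factors (1,1,1,1).

Now H_k = ker ∂_k / im ∂_{k+1}, so:

  H_0: rank C_0 − rank ∂_1 = 5 − 4 = 1, and the invariant factors of ∂_1 are all 1, so H_0 ≅ Z.

H_0 = Z.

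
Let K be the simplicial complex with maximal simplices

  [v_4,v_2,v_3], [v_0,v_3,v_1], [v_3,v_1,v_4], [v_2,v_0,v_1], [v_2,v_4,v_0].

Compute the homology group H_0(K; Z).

Take the total order v_0 < v_1 < v_2 < v_3 < v_4 on the vertex set. Then K (dimension 2) consists of the simplices:

  0-simplices (5): [v_0], [v_1], [v_2], [v_3], [v_4]
  1-simplices (10): [v_0,v_1], [v_0,v_2], [v_0,v_3], [v_0,v_4], [v_1,v_2], [v_1,v_3], [v_1,v_4], [v_2,v_3], [v_2,v_4], [v_3,v_4]
  2-simplices (5): [v_0,v_1,v_2], [v_0,v_1,v_3], [v_0,v_2,v_4], [v_1,v_3,v_4], [v_2,v_3,v_4]

giving chain groups C_0 ≅ Z^5, C_1 ≅ Z^10, C_2 ≅ Z^5.

∂_1: C_1 → C_0 maps an edge to its endpoints' difference, ∂[p,q] = q − p. For instance
  ∂[v_2,v_4] = [v_4] − [v_2].
The resulting 5×10 matrix has rank 4, and its Smith normal form has invariant factors (1,1,1,1).

The boundary map ∂_2: C_2 → C_1 sends each 2-simplex [p,q,r] to [q,r] − [p,r] + [p,q]. For instance
  ∂[v_2,v_3,v_4] = [v_3,v_4] − [v_2,v_4] + [v_2,v_3],
  ∂[v_0,v_1,v_2] = [v_1,v_2] − [v_0,v_2] + [v_0,v_1].
As a 10×5 matrix over Z this has rank 5, with invariant factors (1,1,1,1,1).

Reading off H_k = ker ∂_k / im ∂_{k+1}:

  H_0: rank C_0 − rank ∂_1 = 5 − 4 = 1, and the invariant factors of ∂_1 are all 1, so H_0 ≅ Z.

H_0 ≅ Z.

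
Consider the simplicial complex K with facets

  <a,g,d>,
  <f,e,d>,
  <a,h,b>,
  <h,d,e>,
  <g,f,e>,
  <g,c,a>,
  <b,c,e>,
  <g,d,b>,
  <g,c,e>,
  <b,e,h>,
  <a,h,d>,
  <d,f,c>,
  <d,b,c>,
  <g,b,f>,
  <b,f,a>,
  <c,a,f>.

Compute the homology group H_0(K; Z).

H_0 = Z.

K has 8 vertices, 24 edges, 16 triangles.
rank ∂_0 = 0, rank ∂_1 = 7 ⇒ b_0 = 8 − 0 − 7 = 1; all invariant factors of ∂_1 are 1 so no torsion. So H_0 ≅ Z.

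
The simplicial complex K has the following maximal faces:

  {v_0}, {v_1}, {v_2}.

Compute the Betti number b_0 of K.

b_0 = 3.

Take the total order v_0 < v_1 < v_2 on the vertex set. Then K (dimension 0) consists of the simplices:

  0-simplices (3): [v_0], [v_1], [v_2]

Hence C_0 ≅ Z^3.

Reading off H_k = ker ∂_k / im ∂_{k+1}:

  H_0: rank C_0 − rank ∂_1 = 3 − 0 = 3, and there is no ∂_1, so H_0 = Z^3.

Hence the Betti numbers are b_0 = 3.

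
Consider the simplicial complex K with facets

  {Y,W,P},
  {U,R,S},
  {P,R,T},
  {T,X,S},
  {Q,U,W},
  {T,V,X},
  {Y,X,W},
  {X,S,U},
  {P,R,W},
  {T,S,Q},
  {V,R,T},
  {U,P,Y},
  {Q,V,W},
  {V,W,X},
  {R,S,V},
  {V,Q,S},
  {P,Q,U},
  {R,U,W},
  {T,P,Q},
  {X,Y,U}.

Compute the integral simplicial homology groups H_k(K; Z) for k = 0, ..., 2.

H_0 = Z,  H_1 = Z × Z/2,  H_2 = 0.

Fix the vertex order P < Q < R < S < T < U < V < W < X < Y and write every simplex with vertices in increasing order. Then dim K = 2 and the simplices of K are:

  0-simplices (10): P, Q, R, S, T, U, V, W, X, Y
  1-simplices (30): PQ, PR, PT, PU, PW, PY, QS, QT, QU, QV, QW, RS, RT, RU, RV, RW, ST, SU, SV, SX, TV, TX, UW, UX, UY, VW, VX, WX, WY, XY
  2-simplices (20): PQT, PQU, PRT, PRW, PUY, PWY, QST, QSV, QUW, QVW, RSU, RSV, RTV, RUW, STX, SUX, TVX, UXY, VWX, WXY

Hence C_0 ≅ Z^10, C_1 ≅ Z^30, C_2 ≅ Z^20.

The boundary map ∂_1: C_1 → C_0 maps an edge to its endpoints' difference, ∂[p,q] = q − p.
As a 10×30 matrix over Z this has rank 9, with invariant factors (1,1,1,1,1,1,1,1,1).

∂_2: C_2 → C_1 sends each 2-simplex [p,q,r] to [q,r] − [p,r] + [p,q]. For instance
  ∂PUY = UY − PY + PU,
  ∂PQU = QU − PU + PQ.
The resulting 30×20 matrix has rank 20, and its Smith normal form has invariant factors (1,1,1,1,1,1,1,1,1,1,1,1,1,1,1,1,1,1,1,2).

Now H_k = ker ∂_k / im ∂_{k+1}, so:

  H_0: rank C_0 − rank ∂_1 = 10 − 9 = 1, and the invariant factors of ∂_1 are all 1, so H_0 ≅ Z.
  H_1: rank ker ∂_1 − rank ∂_2 = (30 − 9) − 20 = 1, and ∂_2 has invariant factor 2 > 1, so H_1 ≅ Z × Z/2.
  H_2: rank ker ∂_2 − rank ∂_3 = (20 − 20) − 0 = 0, and there is no ∂_3, so H_2 ≅ 0.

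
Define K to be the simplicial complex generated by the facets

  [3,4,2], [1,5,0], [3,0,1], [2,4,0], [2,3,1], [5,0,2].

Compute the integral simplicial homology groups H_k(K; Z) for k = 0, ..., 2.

Fix the vertex order 0 < 1 < 2 < 3 < 4 < 5 and write every simplex with vertices in increasing order. Then dim K = 2 and the simplices of K are:

  0-simplices (6): [0], [1], [2], [3], [4], [5]
  1-simplices (12): [0,1], [0,2], [0,3], [0,4], [0,5], [1,2], [1,3], [1,5], [2,3], [2,4], [2,5], [3,4]
  2-simplices (6): [0,1,3], [0,1,5], [0,2,4], [0,2,5], [1,2,3], [2,3,4]

so the chain groups are C_0 ≅ Z^6, C_1 ≅ Z^12, C_2 ≅ Z^6.

Boundary ∂_1: C_1 → C_0 maps an edge to its endpoints' difference, ∂[p,q] = q − p.
The 6×12 boundary matrix has rank 5 and Smith normal form diag(1,1,1,1,1).

The boundary map ∂_2: C_2 → C_1 acts by ∂[p,q,r] = [q,r] − [p,r] + [p,q]. For instance
  ∂[1,2,3] = [2,3] − [1,3] + [1,2],
  ∂[0,1,3] = [1,3] − [0,3] + [0,1].
This gives a 12×6 integer matrix of rank 6; reducing to Smith normal form yields diagonal entries (1,1,1,1,1,1).

Reading off H_k = ker ∂_k / im ∂_{k+1}:

  H_0: rank C_0 − rank ∂_1 = 6 − 5 = 1, and the invariant factors of ∂_1 are all 1, so H_0 = Z.
  H_1: rank ker ∂_1 − rank ∂_2 = (12 − 5) − 6 = 1, and the invariant factors of ∂_2 are all 1, so H_1 = Z.
  H_2: rank ker ∂_2 − rank ∂_3 = (6 − 6) − 0 = 0, and there is no ∂_3, so H_2 = 0.

H_0 ≅ Z,  H_1 ≅ Z,  H_2 = 0.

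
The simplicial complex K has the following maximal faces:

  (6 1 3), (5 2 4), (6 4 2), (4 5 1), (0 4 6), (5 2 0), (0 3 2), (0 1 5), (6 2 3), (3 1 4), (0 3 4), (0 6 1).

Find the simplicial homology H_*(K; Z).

H_0 ≅ Z,  H_1 ≅ Z/2,  H_2 = 0.

Fix the vertex order 0 < 1 < 2 < 3 < 4 < 5 < 6 and write every simplex with vertices in increasing order. Then dim K = 2 and the simplices of K are:

  0-simplices (7): [0], [1], [2], [3], [4], [5], [6]
  1-simplices (18): [0,1], [0,2], [0,3], [0,4], [0,5], [0,6], [1,3], [1,4], [1,5], [1,6], [2,3], [2,4], [2,5], [2,6], [3,4], [3,6], [4,5], [4,6]
  2-simplices (12): [0,1,5], [0,1,6], [0,2,3], [0,2,5], [0,3,4], [0,4,6], [1,3,4], [1,3,6], [1,4,5], [2,3,6], [2,4,5], [2,4,6]

so the chain groups are C_0 ≅ Z^7, C_1 ≅ Z^18, C_2 ≅ Z^12.

∂_1: C_1 → C_0 sends each edge [p,q] (with p < q) to q − p. For instance
  ∂[0,6] = [6] − [0].
This gives a 7×18 integer matrix of rank 6; reducing to Smith normal form yields diagonal entries (1,1,1,1,1,1).

The boundary map ∂_2: C_2 → C_1 sends each 2-simplex [p,q,r] to [q,r] − [p,r] + [p,q]. For instance
  ∂[1,3,4] = [3,4] − [1,4] + [1,3],
  ∂[1,3,6] = [3,6] − [1,6] + [1,3].
This gives a 18×12 integer matrix of rank 12; reducing to Smith normal form yields diagonal entries (1,1,1,1,1,1,1,1,1,1,1,2).

Reading off H_k = ker ∂_k / im ∂_{k+1}:

  H_0: rank C_0 − rank ∂_1 = 7 − 6 = 1, and the invariant factors of ∂_1 are all 1, so H_0 ≅ Z.
  H_1: rank ker ∂_1 − rank ∂_2 = (18 − 6) − 12 = 0, and ∂_2 has invariant factor 2 > 1, so H_1 ≅ Z/2.
  H_2: rank ker ∂_2 − rank ∂_3 = (12 − 12) − 0 = 0, and there is no ∂_3, so H_2 ≅ 0.

(K is a triangulation of the real projective plane RP^2.)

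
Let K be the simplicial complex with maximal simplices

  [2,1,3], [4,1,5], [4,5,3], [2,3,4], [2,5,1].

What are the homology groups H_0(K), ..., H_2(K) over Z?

Fix the vertex order 1 < 2 < 3 < 4 < 5 and write every simplex with vertices in increasing order. Then dim K = 2 and the simplices of K are:

  0-simplices (5): [1], [2], [3], [4], [5]
  1-simplices (10): [1,2], [1,3], [1,4], [1,5], [2,3], [2,4], [2,5], [3,4], [3,5], [4,5]
  2-simplices (5): [1,2,3], [1,2,5], [1,4,5], [2,3,4], [3,4,5]

so the chain groups are C_0 ≅ Z^5, C_1 ≅ Z^10, C_2 ≅ Z^5.

The boundary map ∂_1: C_1 → C_0 is given by ∂[p,q] = [q] − [p]. For instance
  ∂[4,5] = [5] − [4].
This gives a 5×10 integer matrix of rank 4; reducing to Smith normal form yields diagonal entries (1,1,1,1).

Boundary ∂_2: C_2 → C_1 acts by ∂[p,q,r] = [q,r] − [p,r] + [p,q]. For instance
  ∂[3,4,5] = [4,5] − [3,5] + [3,4],
  ∂[2,3,4] = [3,4] − [2,4] + [2,3].
The resulting 10×5 matrix has rank 5, and its Smith normal form has invariant factors (1,1,1,1,1).

Computing H_k = (kernel of ∂_k) / (image of ∂_{k+1}):

  H_0: rank C_0 − rank ∂_1 = 5 − 4 = 1, and the invariant factors of ∂_1 are all 1, so H_0 = Z.
  H_1: rank ker ∂_1 − rank ∂_2 = (10 − 4) − 5 = 1, and the invariant factors of ∂_2 are all 1, so H_1 = Z.
  H_2: rank ker ∂_2 − rank ∂_3 = (5 − 5) − 0 = 0, and there is no ∂_3, so H_2 = 0.

As a check, the Euler characteristic is 5 − 10 + 5 = 0, which agrees with 1 − 1 + 0 = 0.

H_0 = Z,  H_1 = Z,  H_2 = 0.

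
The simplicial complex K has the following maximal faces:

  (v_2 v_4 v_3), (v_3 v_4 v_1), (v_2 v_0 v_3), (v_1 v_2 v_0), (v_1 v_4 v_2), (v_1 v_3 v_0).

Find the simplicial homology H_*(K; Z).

H_0 = Z,  H_1 = 0,  H_2 = Z.

K has 5 vertices, 9 edges, 6 triangles.
rank ∂_0 = 0, rank ∂_1 = 4 ⇒ b_0 = 5 − 0 − 4 = 1; all invariant factors of ∂_1 are 1 so no torsion. So H_0 = Z.
rank ∂_1 = 4, rank ∂_2 = 5 ⇒ b_1 = 9 − 4 − 5 = 0; all invariant factors of ∂_2 are 1 so no torsion. So H_1 = 0.
rank ∂_2 = 5, rank ∂_3 = 0 ⇒ b_2 = 6 − 5 − 0 = 1. So H_2 = Z.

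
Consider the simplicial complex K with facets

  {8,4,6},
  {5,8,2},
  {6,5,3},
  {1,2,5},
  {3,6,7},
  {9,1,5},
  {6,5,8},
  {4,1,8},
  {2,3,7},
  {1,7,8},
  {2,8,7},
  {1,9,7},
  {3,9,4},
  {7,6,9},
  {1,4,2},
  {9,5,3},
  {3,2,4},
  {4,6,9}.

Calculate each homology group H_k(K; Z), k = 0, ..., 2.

H_0 = Z,  H_1 = Z ⊕ Z/2,  H_2 = 0.

Take the total order 1 < 2 < 3 < 4 < 5 < 6 < 7 < 8 < 9 on the vertex set. Then K (dimension 2) consists of the simplices:

  0-simplices (9): [1], [2], [3], [4], [5], [6], [7], [8], [9]
  1-simplices (27): (27 of them)
  2-simplices (18): [1,2,4], [1,2,5], [1,4,8], [1,5,9], [1,7,8], [1,7,9], [2,3,4], [2,3,7], [2,5,8], [2,7,8], [3,4,9], [3,5,6], [3,5,9], [3,6,7], [4,6,8], [4,6,9], [5,6,8], [6,7,9]

so the chain groups are C_0 ≅ Z^9, C_1 ≅ Z^27, C_2 ≅ Z^18.

The boundary map ∂_1: C_1 → C_0 maps an edge to its endpoints' difference, ∂[p,q] = q − p.
As a 9×27 matrix over Z this has rank 8, with invariant factors (1,1,1,1,1,1,1,1).

∂_2: C_2 → C_1 acts by ∂[p,q,r] = [q,r] − [p,r] + [p,q]. For instance
  ∂[2,3,4] = [3,4] − [2,4] + [2,3],
  ∂[1,7,8] = [7,8] − [1,8] + [1,7].
As a 27×18 matrix over Z this has rank 18, with invariant factors (1,1,1,1,1,1,1,1,1,1,1,1,1,1,1,1,1,2).

Now H_k = ker ∂_k / im ∂_{k+1}, so:

  H_0: rank C_0 − rank ∂_1 = 9 − 8 = 1, and the invariant factors of ∂_1 are all 1, so H_0 = Z.
  H_1: rank ker ∂_1 − rank ∂_2 = (27 − 8) − 18 = 1, and ∂_2 has invariant factor 2 > 1, so H_1 = Z ⊕ Z/2.
  H_2: rank ker ∂_2 − rank ∂_3 = (18 − 18) − 0 = 0, and there is no ∂_3, so H_2 = 0.

As a check, the Euler characteristic is 9 − 27 + 18 = 0, which agrees with 1 − 1 + 0 = 0.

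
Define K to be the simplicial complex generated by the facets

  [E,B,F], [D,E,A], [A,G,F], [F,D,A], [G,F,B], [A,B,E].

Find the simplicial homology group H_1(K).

Take the total order A < B < D < E < F < G on the vertex set. Then K (dimension 2) consists of the simplices:

  0-simplices (6): A, B, D, E, F, G
  1-simplices (12): AB, AD, AE, AF, AG, BE, BF, BG, DE, DF, EF, FG
  2-simplices (6): ABE, ADE, ADF, AFG, BEF, BFG

so the chain groups are C_0 ≅ Z^6, C_1 ≅ Z^12, C_2 ≅ Z^6.

∂_1: C_1 → C_0 maps an edge to its endpoints' difference, ∂[p,q] = q − p. For instance
  ∂AF = F − A.
The 6×12 boundary matrix has rank 5 and Smith normal form diag(1,1,1,1,1).

Boundary ∂_2: C_2 → C_1 maps a triangle to the signed sum of its edges. For instance
  ∂ADE = DE − AE + AD,
  ∂BFG = FG − BG + BF.
The 12×6 boundary matrix has rank 6 and Smith normal form diag(1,1,1,1,1,1).

Now H_k = ker ∂_k / im ∂_{k+1}, so:

  H_1: rank ker ∂_1 − rank ∂_2 = (12 − 5) − 6 = 1, and the invariant factors of ∂_2 are all 1, so H_1 ≅ Z.

(K is a triangulation of the cylinder S^1 x I.)

H_1 = Z.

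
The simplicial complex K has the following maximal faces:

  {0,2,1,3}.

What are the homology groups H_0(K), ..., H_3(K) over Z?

Fix the vertex order 0 < 1 < 2 < 3 and write every simplex with vertices in increasing order. Then dim K = 3 and the simplices of K are:

  0-simplices (4): [0], [1], [2], [3]
  1-simplices (6): [0,1], [0,2], [0,3], [1,2], [1,3], [2,3]
  2-simplices (4): [0,1,2], [0,1,3], [0,2,3], [1,2,3]
  3-simplices (1): [0,1,2,3]

giving chain groups C_0 ≅ Z^4, C_1 ≅ Z^6, C_2 ≅ Z^4, C_3 ≅ Z^1.

The boundary map ∂_1: C_1 → C_0 is given by ∂[p,q] = [q] − [p].
The 4×6 boundary matrix has rank 3 and Smith normal form diag(1,1,1).

The boundary map ∂_2: C_2 → C_1 maps a triangle to the signed sum of its edges. For instance
  ∂[0,2,3] = [2,3] − [0,3] + [0,2],
  ∂[1,2,3] = [2,3] − [1,3] + [1,2].
This gives a 6×4 integer matrix of rank 3; reducing to Smith normal form yields diagonal entries (1,1,1).

Boundary ∂_3: C_3 → C_2 sends each 3-simplex σ to the alternating sum Σ_i (−1)^i (σ with its i-th vertex removed). For instance
  ∂[0,1,2,3] = [1,2,3] − [0,2,3] + [0,1,3] − [0,1,2].
The 4×1 boundary matrix has rank 1 and Smith normal form diag(1).

Reading off H_k = ker ∂_k / im ∂_{k+1}:

  H_0: rank C_0 − rank ∂_1 = 4 − 3 = 1, and the invariant factors of ∂_1 are all 1, so H_0 = Z.
  H_1: rank ker ∂_1 − rank ∂_2 = (6 − 3) − 3 = 0, and the invariant factors of ∂_2 are all 1, so H_1 = 0.
  H_2: rank ker ∂_2 − rank ∂_3 = (4 − 3) − 1 = 0, and the invariant factors of ∂_3 are all 1, so H_2 = 0.
  H_3: rank ker ∂_3 − rank ∂_4 = (1 − 1) − 0 = 0, and there is no ∂_4, so H_3 = 0.

H_0 ≅ Z,  H_1 = 0,  H_2 = 0,  H_3 = 0.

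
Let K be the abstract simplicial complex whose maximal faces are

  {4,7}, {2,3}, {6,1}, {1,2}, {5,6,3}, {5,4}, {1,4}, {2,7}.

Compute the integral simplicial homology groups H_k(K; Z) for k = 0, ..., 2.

H_0 ≅ Z,  H_1 ≅ Z^3,  H_2 = 0.

Take the total order 1 < 2 < 3 < 4 < 5 < 6 < 7 on the vertex set. Then K (dimension 2) consists of the simplices:

  0-simplices (7): [1], [2], [3], [4], [5], [6], [7]
  1-simplices (10): [1,2], [1,4], [1,6], [2,3], [2,7], [3,5], [3,6], [4,5], [4,7], [5,6]
  2-simplices (1): [3,5,6]

giving chain groups C_0 ≅ Z^7, C_1 ≅ Z^10, C_2 ≅ Z^1.

Boundary ∂_1: C_1 → C_0 is given by ∂[p,q] = [q] − [p].
The resulting 7×10 matrix has rank 6, and its Smith normal form has invariant factors (1,1,1,1,1,1).

∂_2: C_2 → C_1 maps a triangle to the signed sum of its edges. For instance
  ∂[3,5,6] = [5,6] − [3,6] + [3,5].
This gives a 10×1 integer matrix of rank 1; reducing to Smith normal form yields diagonal entries (1).

Now H_k = ker ∂_k / im ∂_{k+1}, so:

  H_0: rank C_0 − rank ∂_1 = 7 − 6 = 1, and the invariant factors of ∂_1 are all 1, so H_0 = Z.
  H_1: rank ker ∂_1 − rank ∂_2 = (10 − 6) − 1 = 3, and the invariant factors of ∂_2 are all 1, so H_1 = Z^3.
  H_2: rank ker ∂_2 − rank ∂_3 = (1 − 1) − 0 = 0, and there is no ∂_3, so H_2 = 0.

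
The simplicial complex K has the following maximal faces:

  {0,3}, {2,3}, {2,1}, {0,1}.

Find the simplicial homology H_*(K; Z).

K has 4 vertices, 4 edges.
rank ∂_0 = 0, rank ∂_1 = 3 ⇒ b_0 = 4 − 0 − 3 = 1; all invariant factors of ∂_1 are 1 so no torsion. So H_0 = Z.
rank ∂_1 = 3, rank ∂_2 = 0 ⇒ b_1 = 4 − 3 − 0 = 1. So H_1 = Z.

H_0 = Z,  H_1 = Z.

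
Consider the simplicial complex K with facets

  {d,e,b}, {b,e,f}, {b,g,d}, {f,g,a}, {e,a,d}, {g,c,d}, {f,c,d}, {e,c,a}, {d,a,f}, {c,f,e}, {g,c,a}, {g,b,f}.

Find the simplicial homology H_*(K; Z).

H_0 ≅ Z,  H_1 ≅ Z/2,  H_2 = 0.

Take the total order a < b < c < d < e < f < g on the vertex set. Then K (dimension 2) consists of the simplices:

  0-simplices (7): a, b, c, d, e, f, g
  1-simplices (18): ac, ad, ae, af, ag, bd, be, bf, bg, cd, ce, cf, cg, de, df, dg, ef, fg
  2-simplices (12): ace, acg, ade, adf, afg, bde, bdg, bef, bfg, cdf, cdg, cef

so the chain groups are C_0 ≅ Z^7, C_1 ≅ Z^18, C_2 ≅ Z^12.

∂_1: C_1 → C_0 is given by ∂[p,q] = [q] − [p]. For instance
  ∂ac = c − a.
This gives a 7×18 integer matrix of rank 6; reducing to Smith normal form yields diagonal entries (1,1,1,1,1,1).

The boundary map ∂_2: C_2 → C_1 maps a triangle to the signed sum of its edges. For instance
  ∂ace = ce − ae + ac,
  ∂bdg = dg − bg + bd.
As a 18×12 matrix over Z this has rank 12, with invariant factors (1,1,1,1,1,1,1,1,1,1,1,2).

Computing H_k = (kernel of ∂_k) / (image of ∂_{k+1}):

  H_0: rank C_0 − rank ∂_1 = 7 − 6 = 1, and the invariant factors of ∂_1 are all 1, so H_0 = Z.
  H_1: rank ker ∂_1 − rank ∂_2 = (18 − 6) − 12 = 0, and ∂_2 has invariant factor 2 > 1, so H_1 = Z/2.
  H_2: rank ker ∂_2 − rank ∂_3 = (12 − 12) − 0 = 0, and there is no ∂_3, so H_2 = 0.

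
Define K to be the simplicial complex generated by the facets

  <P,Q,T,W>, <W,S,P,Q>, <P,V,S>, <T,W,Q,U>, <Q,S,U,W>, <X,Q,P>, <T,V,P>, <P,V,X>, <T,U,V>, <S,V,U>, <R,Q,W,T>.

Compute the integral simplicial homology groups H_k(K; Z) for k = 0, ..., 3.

H_0 ≅ Z,  H_1 = 0,  H_2 ≅ Z,  H_3 = 0.

K has 9 vertices, 23 edges, 21 triangles, 5 3-simplices.
rank ∂_0 = 0, rank ∂_1 = 8 ⇒ b_0 = 9 − 0 − 8 = 1; all invariant factors of ∂_1 are 1 so no torsion. So H_0 ≅ Z.
rank ∂_1 = 8, rank ∂_2 = 15 ⇒ b_1 = 23 − 8 − 15 = 0; all invariant factors of ∂_2 are 1 so no torsion. So H_1 ≅ 0.
rank ∂_2 = 15, rank ∂_3 = 5 ⇒ b_2 = 21 − 15 − 5 = 1; all invariant factors of ∂_3 are 1 so no torsion. So H_2 ≅ Z.
rank ∂_3 = 5, rank ∂_4 = 0 ⇒ b_3 = 5 − 5 − 0 = 0. So H_3 ≅ 0.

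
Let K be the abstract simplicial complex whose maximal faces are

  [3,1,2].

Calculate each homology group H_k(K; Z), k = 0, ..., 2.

Order the vertices as 1 < 2 < 3. Listing each simplex with vertices in this order, K has dimension 2 with simplices:

  0-simplices (3): [1], [2], [3]
  1-simplices (3): [1,2], [1,3], [2,3]
  2-simplices (1): [1,2,3]

so the chain groups are C_0 ≅ Z^3, C_1 ≅ Z^3, C_2 ≅ Z^1.

Boundary ∂_1: C_1 → C_0 sends each edge [p,q] (with p < q) to q − p.
The 3×3 boundary matrix has rank 2 and Smith normal form diag(1,1).

∂_2: C_2 → C_1 sends each 2-simplex [p,q,r] to [q,r] − [p,r] + [p,q]. For instance
  ∂[1,2,3] = [2,3] − [1,3] + [1,2].
As a 3×1 matrix over Z this has rank 1, with invariant factors (1).

Computing H_k = (kernel of ∂_k) / (image of ∂_{k+1}):

  H_0: rank C_0 − rank ∂_1 = 3 − 2 = 1, and the invariant factors of ∂_1 are all 1, so H_0 ≅ Z.
  H_1: rank ker ∂_1 − rank ∂_2 = (3 − 2) − 1 = 0, and the invariant factors of ∂_2 are all 1, so H_1 ≅ 0.
  H_2: rank ker ∂_2 − rank ∂_3 = (1 − 1) − 0 = 0, and there is no ∂_3, so H_2 ≅ 0.

As a check, the Euler characteristic is 3 − 3 + 1 = 1, which agrees with 1 − 0 + 0 = 1.
(K is a triangulation of the 2-simplex.)

H_0 = Z,  H_1 = 0,  H_2 = 0.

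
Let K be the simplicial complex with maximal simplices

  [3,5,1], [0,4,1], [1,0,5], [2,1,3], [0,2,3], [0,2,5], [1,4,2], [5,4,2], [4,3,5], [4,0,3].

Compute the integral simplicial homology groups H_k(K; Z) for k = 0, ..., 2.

Order the vertices as 0 < 1 < 2 < 3 < 4 < 5. Listing each simplex with vertices in this order, K has dimension 2 with simplices:

  0-simplices (6): [0], [1], [2], [3], [4], [5]
  1-simplices (15): [0,1], [0,2], [0,3], [0,4], [0,5], [1,2], [1,3], [1,4], [1,5], [2,3], [2,4], [2,5], [3,4], [3,5], [4,5]
  2-simplices (10): [0,1,4], [0,1,5], [0,2,3], [0,2,5], [0,3,4], [1,2,3], [1,2,4], [1,3,5], [2,4,5], [3,4,5]

so the chain groups are C_0 ≅ Z^6, C_1 ≅ Z^15, C_2 ≅ Z^10.

∂_1: C_1 → C_0 sends each edge [p,q] (with p < q) to q − p. For instance
  ∂[0,2] = [2] − [0].
The resulting 6×15 matrix has rank 5, and its Smith normal form has invariant factors (1,1,1,1,1).

Boundary ∂_2: C_2 → C_1 acts by ∂[p,q,r] = [q,r] − [p,r] + [p,q]. For instance
  ∂[1,2,4] = [2,4] − [1,4] + [1,2],
  ∂[1,2,3] = [2,3] − [1,3] + [1,2].
As a 15×10 matrix over Z this has rank 10, with invariant factors (1,1,1,1,1,1,1,1,1,2).

Reading off H_k = ker ∂_k / im ∂_{k+1}:

  H_0: rank C_0 − rank ∂_1 = 6 − 5 = 1, and the invariant factors of ∂_1 are all 1, so H_0 = Z.
  H_1: rank ker ∂_1 − rank ∂_2 = (15 − 5) − 10 = 0, and ∂_2 has invariant factor 2 > 1, so H_1 = Z/2.
  H_2: rank ker ∂_2 − rank ∂_3 = (10 − 10) − 0 = 0, and there is no ∂_3, so H_2 = 0.

H_0 = Z,  H_1 = Z/2,  H_2 = 0.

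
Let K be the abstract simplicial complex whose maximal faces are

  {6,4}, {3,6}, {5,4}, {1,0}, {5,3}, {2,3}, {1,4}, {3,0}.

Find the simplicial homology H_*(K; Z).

H_0 = Z,  H_1 = Z^2.

We work with the vertex ordering 0 < 1 < 2 < 3 < 4 < 5 < 6. The simplices of K, each written with vertices in increasing order, are:

  0-simplices (7): [0], [1], [2], [3], [4], [5], [6]
  1-simplices (8): [0,1], [0,3], [1,4], [2,3], [3,5], [3,6], [4,5], [4,6]

giving chain groups C_0 ≅ Z^7, C_1 ≅ Z^8.

∂_1: C_1 → C_0 sends each edge [p,q] (with p < q) to q − p. For instance
  ∂[4,5] = [5] − [4].
As a 7×8 matrix over Z this has rank 6, with invariant factors (1,1,1,1,1,1).

From H_k ≅ ker(∂_k) / im(∂_{k+1}) we obtain:

  H_0: rank C_0 − rank ∂_1 = 7 − 6 = 1, and the invariant factors of ∂_1 are all 1, so H_0 = Z.
  H_1: rank ker ∂_1 − rank ∂_2 = (8 − 6) − 0 = 2, and there is no ∂_2, so H_1 = Z^2.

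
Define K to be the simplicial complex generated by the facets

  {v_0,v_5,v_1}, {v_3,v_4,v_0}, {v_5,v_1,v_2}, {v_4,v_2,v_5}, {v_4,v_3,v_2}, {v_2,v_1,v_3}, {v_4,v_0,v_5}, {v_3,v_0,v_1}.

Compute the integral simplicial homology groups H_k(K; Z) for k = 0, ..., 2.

We work with the vertex ordering v_0 < v_1 < v_2 < v_3 < v_4 < v_5. The simplices of K, each written with vertices in increasing order, are:

  0-simplices (6): [v_0], [v_1], [v_2], [v_3], [v_4], [v_5]
  1-simplices (12): [v_0,v_1], [v_0,v_3], [v_0,v_4], [v_0,v_5], [v_1,v_2], [v_1,v_3], [v_1,v_5], [v_2,v_3], [v_2,v_4], [v_2,v_5], [v_3,v_4], [v_4,v_5]
  2-simplices (8): [v_0,v_1,v_3], [v_0,v_1,v_5], [v_0,v_3,v_4], [v_0,v_4,v_5], [v_1,v_2,v_3], [v_1,v_2,v_5], [v_2,v_3,v_4], [v_2,v_4,v_5]

Hence C_0 ≅ Z^6, C_1 ≅ Z^12, C_2 ≅ Z^8.

The boundary map ∂_1: C_1 → C_0 is given by ∂[p,q] = [q] − [p].
This gives a 6×12 integer matrix of rank 5; reducing to Smith normal form yields diagonal entries (1,1,1,1,1).

∂_2: C_2 → C_1 acts by ∂[p,q,r] = [q,r] − [p,r] + [p,q]. For instance
  ∂[v_0,v_1,v_3] = [v_1,v_3] − [v_0,v_3] + [v_0,v_1],
  ∂[v_0,v_3,v_4] = [v_3,v_4] − [v_0,v_4] + [v_0,v_3].
The 12×8 boundary matrix has rank 7 and Smith normal form diag(1,1,1,1,1,1,1).

Reading off H_k = ker ∂_k / im ∂_{k+1}:

  H_0: rank C_0 − rank ∂_1 = 6 − 5 = 1, and the invariant factors of ∂_1 are all 1, so H_0 = Z.
  H_1: rank ker ∂_1 − rank ∂_2 = (12 − 5) − 7 = 0, and the invariant factors of ∂_2 are all 1, so H_1 = 0.
  H_2: rank ker ∂_2 − rank ∂_3 = (8 − 7) − 0 = 1, and there is no ∂_3, so H_2 = Z.

H_0 ≅ Z,  H_1 = 0,  H_2 ≅ Z.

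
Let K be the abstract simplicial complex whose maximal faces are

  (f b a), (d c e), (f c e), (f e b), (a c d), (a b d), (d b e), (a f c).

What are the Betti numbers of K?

Take the total order a < b < c < d < e < f on the vertex set. Then K (dimension 2) consists of the simplices:

  0-simplices (6): a, b, c, d, e, f
  1-simplices (12): ab, ac, ad, af, bd, be, bf, cd, ce, cf, de, ef
  2-simplices (8): abd, abf, acd, acf, bde, bef, cde, cef

giving chain groups C_0 ≅ Z^6, C_1 ≅ Z^12, C_2 ≅ Z^8.

The boundary map ∂_1: C_1 → C_0 is given by ∂[p,q] = [q] − [p].
As a 6×12 matrix over Z this has rank 5, with invariant factors (1,1,1,1,1).

∂_2: C_2 → C_1 acts by ∂[p,q,r] = [q,r] − [p,r] + [p,q]. For instance
  ∂abd = bd − ad + ab,
  ∂cde = de − ce + cd.
The resulting 12×8 matrix has rank 7, and its Smith normal form has invariant factors (1,1,1,1,1,1,1).

From H_k ≅ ker(∂_k) / im(∂_{k+1}) we obtain:

  H_0: rank C_0 − rank ∂_1 = 6 − 5 = 1, and the invariant factors of ∂_1 are all 1, so H_0 = Z.
  H_1: rank ker ∂_1 − rank ∂_2 = (12 − 5) − 7 = 0, and the invariant factors of ∂_2 are all 1, so H_1 = 0.
  H_2: rank ker ∂_2 − rank ∂_3 = (8 − 7) − 0 = 1, and there is no ∂_3, so H_2 = Z.

Hence the Betti numbers are b_0 = 1, b_1 = 0, b_2 = 1.

b_0 = 1, b_1 = 0, b_2 = 1.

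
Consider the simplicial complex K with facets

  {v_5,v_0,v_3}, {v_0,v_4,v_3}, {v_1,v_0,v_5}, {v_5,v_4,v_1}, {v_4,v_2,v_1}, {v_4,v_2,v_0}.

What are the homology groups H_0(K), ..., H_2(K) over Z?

Take the total order v_0 < v_1 < v_2 < v_3 < v_4 < v_5 on the vertex set. Then K (dimension 2) consists of the simplices:

  0-simplices (6): [v_0], [v_1], [v_2], [v_3], [v_4], [v_5]
  1-simplices (12): [v_0,v_1], [v_0,v_2], [v_0,v_3], [v_0,v_4], [v_0,v_5], [v_1,v_2], [v_1,v_4], [v_1,v_5], [v_2,v_4], [v_3,v_4], [v_3,v_5], [v_4,v_5]
  2-simplices (6): [v_0,v_1,v_5], [v_0,v_2,v_4], [v_0,v_3,v_4], [v_0,v_3,v_5], [v_1,v_2,v_4], [v_1,v_4,v_5]

giving chain groups C_0 ≅ Z^6, C_1 ≅ Z^12, C_2 ≅ Z^6.

The boundary map ∂_1: C_1 → C_0 maps an edge to its endpoints' difference, ∂[p,q] = q − p. For instance
  ∂[v_0,v_4] = [v_4] − [v_0].
As a 6×12 matrix over Z this has rank 5, with invariant factors (1,1,1,1,1).

Boundary ∂_2: C_2 → C_1 maps a triangle to the signed sum of its edges. For instance
  ∂[v_1,v_4,v_5] = [v_4,v_5] − [v_1,v_5] + [v_1,v_4],
  ∂[v_0,v_2,v_4] = [v_2,v_4] − [v_0,v_4] + [v_0,v_2].
The resulting 12×6 matrix has rank 6, and its Smith normal form has invariant factors (1,1,1,1,1,1).

Now H_k = ker ∂_k / im ∂_{k+1}, so:

  H_0: rank C_0 − rank ∂_1 = 6 − 5 = 1, and the invariant factors of ∂_1 are all 1, so H_0 ≅ Z.
  H_1: rank ker ∂_1 − rank ∂_2 = (12 − 5) − 6 = 1, and the invariant factors of ∂_2 are all 1, so H_1 ≅ Z.
  H_2: rank ker ∂_2 − rank ∂_3 = (6 − 6) − 0 = 0, and there is no ∂_3, so H_2 ≅ 0.

H_0 ≅ Z,  H_1 ≅ Z,  H_2 = 0.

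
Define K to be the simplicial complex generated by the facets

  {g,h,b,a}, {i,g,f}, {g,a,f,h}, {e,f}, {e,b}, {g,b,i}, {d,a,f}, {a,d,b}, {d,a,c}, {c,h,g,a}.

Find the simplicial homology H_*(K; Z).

H_0 = Z,  H_1 = Z,  H_2 = 0,  H_3 = 0.

We work with the vertex ordering a < b < c < d < e < f < g < h < i. The simplices of K, each written with vertices in increasing order, are:

  0-simplices (9): a, b, c, d, e, f, g, h, i
  1-simplices (21): ab, ac, ad, af, ag, ah, bd, be, bg, bh, bi, cd, cg, ch, df, ef, fg, fh, fi, gh, gi
  2-simplices (15): abd, abg, abh, acd, acg, ach, adf, afg, afh, agh, bgh, bgi, cgh, fgh, fgi
  3-simplices (3): abgh, acgh, afgh

so the chain groups are C_0 ≅ Z^9, C_1 ≅ Z^21, C_2 ≅ Z^15, C_3 ≅ Z^3.

∂_1: C_1 → C_0 sends each edge [p,q] (with p < q) to q − p.
The 9×21 boundary matrix has rank 8 and Smith normal form diag(1,1,1,1,1,1,1,1).

∂_2: C_2 → C_1 maps a triangle to the signed sum of its edges. For instance
  ∂adf = df − af + ad,
  ∂acg = cg − ag + ac.
The 21×15 boundary matrix has rank 12 and Smith normal form diag(1,1,1,1,1,1,1,1,1,1,1,1).

Boundary ∂_3: C_3 → C_2 sends each 3-simplex σ to the alternating sum Σ_i (−1)^i (σ with its i-th vertex removed). For instance
  ∂abgh = bgh − agh + abh − abg,
  ∂acgh = cgh − agh + ach − acg.
This gives a 15×3 integer matrix of rank 3; reducing to Smith normal form yields diagonal entries (1,1,1).

From H_k ≅ ker(∂_k) / im(∂_{k+1}) we obtain:

  H_0: rank C_0 − rank ∂_1 = 9 − 8 = 1, and the invariant factors of ∂_1 are all 1, so H_0 ≅ Z.
  H_1: rank ker ∂_1 − rank ∂_2 = (21 − 8) − 12 = 1, and the invariant factors of ∂_2 are all 1, so H_1 ≅ Z.
  H_2: rank ker ∂_2 − rank ∂_3 = (15 − 12) − 3 = 0, and the invariant factors of ∂_3 are all 1, so H_2 ≅ 0.
  H_3: rank ker ∂_3 − rank ∂_4 = (3 − 3) − 0 = 0, and there is no ∂_4, so H_3 ≅ 0.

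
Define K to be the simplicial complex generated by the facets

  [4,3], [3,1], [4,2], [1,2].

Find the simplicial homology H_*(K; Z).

H_0 = Z,  H_1 = Z.

We work with the vertex ordering 1 < 2 < 3 < 4. The simplices of K, each written with vertices in increasing order, are:

  0-simplices (4): [1], [2], [3], [4]
  1-simplices (4): [1,2], [1,3], [2,4], [3,4]

so the chain groups are C_0 ≅ Z^4, C_1 ≅ Z^4.

∂_1: C_1 → C_0 sends each edge [p,q] (with p < q) to q − p. For instance
  ∂[3,4] = [4] − [3].
As a 4×4 matrix over Z this has rank 3, with invariant factors (1,1,1).

Computing H_k = (kernel of ∂_k) / (image of ∂_{k+1}):

  H_0: rank C_0 − rank ∂_1 = 4 − 3 = 1, and the invariant factors of ∂_1 are all 1, so H_0 = Z.
  H_1: rank ker ∂_1 − rank ∂_2 = (4 − 3) − 0 = 1, and there is no ∂_2, so H_1 = Z.

As a check, the Euler characteristic is 4 − 4 = 0, which agrees with 1 − 1 = 0.
(K is a triangulation of the circle S^1.)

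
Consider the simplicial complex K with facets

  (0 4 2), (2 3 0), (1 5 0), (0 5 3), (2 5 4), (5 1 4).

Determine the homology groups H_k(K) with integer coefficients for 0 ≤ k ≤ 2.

Take the total order 0 < 1 < 2 < 3 < 4 < 5 on the vertex set. Then K (dimension 2) consists of the simplices:

  0-simplices (6): [0], [1], [2], [3], [4], [5]
  1-simplices (12): [0,1], [0,2], [0,3], [0,4], [0,5], [1,4], [1,5], [2,3], [2,4], [2,5], [3,5], [4,5]
  2-simplices (6): [0,1,5], [0,2,3], [0,2,4], [0,3,5], [1,4,5], [2,4,5]

so the chain groups are C_0 ≅ Z^6, C_1 ≅ Z^12, C_2 ≅ Z^6.

The boundary map ∂_1: C_1 → C_0 is given by ∂[p,q] = [q] − [p]. For instance
  ∂[0,1] = [1] − [0].
The 6×12 boundary matrix has rank 5 and Smith normal form diag(1,1,1,1,1).

The boundary map ∂_2: C_2 → C_1 acts by ∂[p,q,r] = [q,r] − [p,r] + [p,q]. For instance
  ∂[0,1,5] = [1,5] − [0,5] + [0,1],
  ∂[0,2,4] = [2,4] − [0,4] + [0,2].
As a 12×6 matrix over Z this has rank 6, with invariant factors (1,1,1,1,1,1).

Computing H_k = (kernel of ∂_k) / (image of ∂_{k+1}):

  H_0: rank C_0 − rank ∂_1 = 6 − 5 = 1, and the invariant factors of ∂_1 are all 1, so H_0 = Z.
  H_1: rank ker ∂_1 − rank ∂_2 = (12 − 5) − 6 = 1, and the invariant factors of ∂_2 are all 1, so H_1 = Z.
  H_2: rank ker ∂_2 − rank ∂_3 = (6 − 6) − 0 = 0, and there is no ∂_3, so H_2 = 0.

As a check, the Euler characteristic is 6 − 12 + 6 = 0, which agrees with 1 − 1 + 0 = 0.
(K is a triangulation of the cylinder S^1 x I.)

H_0 = Z,  H_1 = Z,  H_2 = 0.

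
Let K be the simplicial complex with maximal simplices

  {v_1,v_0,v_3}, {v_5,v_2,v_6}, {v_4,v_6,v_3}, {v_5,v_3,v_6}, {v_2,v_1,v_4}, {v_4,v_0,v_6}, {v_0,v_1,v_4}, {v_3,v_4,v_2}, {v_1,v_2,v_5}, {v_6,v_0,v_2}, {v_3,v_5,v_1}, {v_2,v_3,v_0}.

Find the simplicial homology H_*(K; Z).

H_0 ≅ Z,  H_1 ≅ Z/2Z,  H_2 = 0.

K has 7 vertices, 18 edges, 12 triangles.
rank ∂_0 = 0, rank ∂_1 = 6 ⇒ b_0 = 7 − 0 − 6 = 1; all invariant factors of ∂_1 are 1 so no torsion. So H_0 ≅ Z.
rank ∂_1 = 6, rank ∂_2 = 12 ⇒ b_1 = 18 − 6 − 12 = 0; ∂_2 has invariant factor(s) [2] giving torsion. So H_1 ≅ Z/2Z.
rank ∂_2 = 12, rank ∂_3 = 0 ⇒ b_2 = 12 − 12 − 0 = 0. So H_2 ≅ 0.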